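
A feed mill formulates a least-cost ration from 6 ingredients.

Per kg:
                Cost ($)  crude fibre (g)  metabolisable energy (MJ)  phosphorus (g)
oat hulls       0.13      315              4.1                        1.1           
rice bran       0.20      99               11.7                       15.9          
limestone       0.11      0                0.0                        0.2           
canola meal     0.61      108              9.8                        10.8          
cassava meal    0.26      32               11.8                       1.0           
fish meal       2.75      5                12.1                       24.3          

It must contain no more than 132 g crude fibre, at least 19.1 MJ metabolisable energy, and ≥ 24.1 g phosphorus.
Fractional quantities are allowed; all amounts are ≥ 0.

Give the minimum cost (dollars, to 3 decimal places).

$0.745

Let x1 = kg of oat hulls, x2 = kg of rice bran, x3 = kg of limestone, x4 = kg of canola meal, x5 = kg of cassava meal, x6 = kg of fish meal.
Minimise 0.13x1 + 0.2x2 + 0.11x3 + 0.61x4 + 0.26x5 + 2.75x6 s.t.:
  315x1 + 99x2 + 108x4 + 32x5 + 5x6 ≤ 132   (crude fibre)
  4.1x1 + 11.7x2 + 9.8x4 + 11.8x5 + 12.1x6 ≥ 19.1   (metabolisable energy)
  1.1x1 + 15.9x2 + 0.2x3 + 10.8x4 + 1x5 + 24.3x6 ≥ 24.1   (phosphorus)
  x1, x2, x3, x4, x5, x6 ≥ 0.
The optimal basis is {rice bran, cassava meal, fish meal}; oat hulls, limestone, canola meal drop out. There the crude fibre, metabolisable energy, phosphorus constraints are tight.
So rice bran = 1.258 kg, cassava meal = 0.207 kg, fish meal = 0.1599 kg.
Objective = 0.2·1.258 + 0.26·0.207 + 2.75·0.1599 = 0.74515.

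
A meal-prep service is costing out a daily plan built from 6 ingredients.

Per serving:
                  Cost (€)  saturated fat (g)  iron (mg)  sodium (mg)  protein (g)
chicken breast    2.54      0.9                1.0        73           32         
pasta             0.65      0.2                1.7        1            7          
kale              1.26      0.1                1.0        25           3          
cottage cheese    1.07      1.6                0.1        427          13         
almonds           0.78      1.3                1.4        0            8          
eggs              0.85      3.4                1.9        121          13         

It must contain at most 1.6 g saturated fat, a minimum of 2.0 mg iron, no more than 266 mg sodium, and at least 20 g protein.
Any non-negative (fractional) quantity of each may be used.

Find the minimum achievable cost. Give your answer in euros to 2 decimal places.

€1.58

Let x1 = servings of chicken breast, x2 = servings of pasta, x3 = servings of kale, x4 = servings of cottage cheese, x5 = servings of almonds, x6 = servings of eggs.
Minimise 2.54x1 + 0.65x2 + 1.26x3 + 1.07x4 + 0.78x5 + 0.85x6 subject to:
  0.9x1 + 0.2x2 + 0.1x3 + 1.6x4 + 1.3x5 + 3.4x6 ≤ 1.6   (saturated fat)
  1x1 + 1.7x2 + 1x3 + 0.1x4 + 1.4x5 + 1.9x6 ≥ 2   (iron)
  73x1 + 1x2 + 25x3 + 427x4 + 121x6 ≤ 266   (sodium)
  32x1 + 7x2 + 3x3 + 13x4 + 8x5 + 13x6 ≥ 20   (protein)
  x1, x2, x3, x4, x5, x6 ≥ 0.
The minimum-cost mix takes nothing from kale, cottage cheese, almonds — only chicken breast, pasta, eggs. The saturated fat, iron, protein requirements are met with equality.
Optimal quantities: chicken breast = 0.3586 servings, pasta = 0.5841 servings, eggs = 0.3413 servings.
Total cost: 2.54·0.3586 + 0.65·0.5841 + 0.85·0.3413 = 1.5806.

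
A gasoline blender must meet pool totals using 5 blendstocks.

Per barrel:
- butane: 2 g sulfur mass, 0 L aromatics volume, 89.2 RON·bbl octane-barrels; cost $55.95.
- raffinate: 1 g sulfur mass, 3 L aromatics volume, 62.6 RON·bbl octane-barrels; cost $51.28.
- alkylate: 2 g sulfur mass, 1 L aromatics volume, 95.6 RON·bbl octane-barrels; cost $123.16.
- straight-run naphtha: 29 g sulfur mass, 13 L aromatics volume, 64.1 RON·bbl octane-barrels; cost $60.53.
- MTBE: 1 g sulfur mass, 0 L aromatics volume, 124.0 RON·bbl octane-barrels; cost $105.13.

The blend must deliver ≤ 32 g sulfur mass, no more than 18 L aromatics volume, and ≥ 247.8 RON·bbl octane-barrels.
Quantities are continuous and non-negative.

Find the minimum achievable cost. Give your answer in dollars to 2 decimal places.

$155.43

Set it up as a linear program. Let x1 = barrels of butane, x2 = barrels of raffinate, x3 = barrels of alkylate, x4 = barrels of straight-run naphtha, x5 = barrels of MTBE.
Minimise 55.95x1 + 51.28x2 + 123.16x3 + 60.53x4 + 105.13x5 subject to:
  2x1 + 1x2 + 2x3 + 29x4 + 1x5 ≤ 32   (sulfur mass)
  3x2 + 1x3 + 13x4 ≤ 18   (aromatics volume)
  89.2x1 + 62.6x2 + 95.6x3 + 64.1x4 + 124x5 ≥ 247.8   (octane-barrels)
  x1, x2, x3, x4, x5 ≥ 0.
The minimum-cost mix takes nothing from raffinate, alkylate, straight-run naphtha, MTBE — only butane. There the octane-barrels constraint is tight.
So butane = 2.778 barrels.
Cost = 55.95·2.778 = 155.4291.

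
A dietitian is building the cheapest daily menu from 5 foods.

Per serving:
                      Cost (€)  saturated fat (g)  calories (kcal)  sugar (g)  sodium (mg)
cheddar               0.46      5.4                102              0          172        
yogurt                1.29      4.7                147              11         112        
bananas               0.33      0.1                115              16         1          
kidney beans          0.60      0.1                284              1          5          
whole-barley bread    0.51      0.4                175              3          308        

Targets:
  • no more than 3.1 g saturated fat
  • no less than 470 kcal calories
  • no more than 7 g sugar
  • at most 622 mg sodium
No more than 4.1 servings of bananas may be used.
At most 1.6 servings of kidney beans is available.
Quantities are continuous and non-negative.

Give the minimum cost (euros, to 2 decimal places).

Let x1 = servings of cheddar, x2 = servings of yogurt, x3 = servings of bananas, x4 = servings of kidney beans, x5 = servings of whole-barley bread.
min 0.46x1 + 1.29x2 + 0.33x3 + 0.6x4 + 0.51x5 subject to:
  5.4x1 + 4.7x2 + 0.1x3 + 0.1x4 + 0.4x5 ≤ 3.1   (saturated fat)
  102x1 + 147x2 + 115x3 + 284x4 + 175x5 ≥ 470   (calories)
  11x2 + 16x3 + 1x4 + 3x5 ≤ 7   (sugar)
  172x1 + 112x2 + 1x3 + 5x4 + 308x5 ≤ 622   (sodium)
  x3 ≤ 4.1
  x4 ≤ 1.6
  x1, x2, x3, x4, x5 ≥ 0.
The cheapest feasible vertex uses only bananas, kidney beans; cheddar, yogurt, whole-barley bread are not used. The calories and the kidney beans cap requirements are met with equality.
So bananas = 0.1357 servings, kidney beans = 1.6 servings.
Cost = 0.33·0.1357 + 0.6·1.6 = 1.0048.

€1.00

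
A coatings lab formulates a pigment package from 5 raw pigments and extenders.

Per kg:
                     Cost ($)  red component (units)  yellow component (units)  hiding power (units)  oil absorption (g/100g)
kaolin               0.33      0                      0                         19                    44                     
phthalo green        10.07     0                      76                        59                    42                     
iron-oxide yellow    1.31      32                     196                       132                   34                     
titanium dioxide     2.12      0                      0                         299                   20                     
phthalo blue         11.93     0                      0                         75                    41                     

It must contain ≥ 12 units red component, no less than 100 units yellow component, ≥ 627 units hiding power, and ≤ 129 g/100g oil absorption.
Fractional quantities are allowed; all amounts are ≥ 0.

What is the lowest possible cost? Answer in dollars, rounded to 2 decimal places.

$4.64

Let x1 = kg of kaolin, x2 = kg of phthalo green, x3 = kg of iron-oxide yellow, x4 = kg of titanium dioxide, x5 = kg of phthalo blue.
Minimise 0.33x1 + 10.07x2 + 1.31x3 + 2.12x4 + 11.93x5 subject to:
  32x3 ≥ 12   (red component)
  76x2 + 196x3 ≥ 100   (yellow component)
  19x1 + 59x2 + 132x3 + 299x4 + 75x5 ≥ 627   (hiding power)
  44x1 + 42x2 + 34x3 + 20x4 + 41x5 ≤ 129   (oil absorption)
  x1, x2, x3, x4, x5 ≥ 0.
The minimum-cost mix takes nothing from kaolin, phthalo green, phthalo blue — only iron-oxide yellow, titanium dioxide. The yellow component and hiding power requirements are met with equality.
So iron-oxide yellow = 0.5102 kg, titanium dioxide = 1.872 kg.
Hence cost = 1.31·0.5102 + 2.12·1.872 = $4.6370.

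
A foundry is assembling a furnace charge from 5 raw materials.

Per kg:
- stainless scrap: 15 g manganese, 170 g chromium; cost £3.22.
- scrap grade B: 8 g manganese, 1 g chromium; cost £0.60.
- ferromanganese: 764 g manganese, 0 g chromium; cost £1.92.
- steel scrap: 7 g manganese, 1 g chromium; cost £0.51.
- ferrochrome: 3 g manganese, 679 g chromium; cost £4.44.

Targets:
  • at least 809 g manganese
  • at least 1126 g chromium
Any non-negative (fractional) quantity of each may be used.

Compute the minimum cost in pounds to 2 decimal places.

£9.38

Let x1 = kg of stainless scrap, x2 = kg of scrap grade B, x3 = kg of ferromanganese, x4 = kg of steel scrap, x5 = kg of ferrochrome.
min 3.22x1 + 0.6x2 + 1.92x3 + 0.51x4 + 4.44x5 with:
  15x1 + 8x2 + 764x3 + 7x4 + 3x5 ≥ 809   (manganese)
  170x1 + 1x2 + 1x4 + 679x5 ≥ 1126   (chromium)
  x1, x2, x3, x4, x5 ≥ 0.
The minimum-cost mix takes nothing from stainless scrap, scrap grade B, steel scrap — only ferromanganese, ferrochrome. There the manganese and chromium constraints are tight.
So ferromanganese = 1.052 kg, ferrochrome = 1.658 kg.
Objective = 1.92·1.052 + 4.44·1.658 = 9.3814.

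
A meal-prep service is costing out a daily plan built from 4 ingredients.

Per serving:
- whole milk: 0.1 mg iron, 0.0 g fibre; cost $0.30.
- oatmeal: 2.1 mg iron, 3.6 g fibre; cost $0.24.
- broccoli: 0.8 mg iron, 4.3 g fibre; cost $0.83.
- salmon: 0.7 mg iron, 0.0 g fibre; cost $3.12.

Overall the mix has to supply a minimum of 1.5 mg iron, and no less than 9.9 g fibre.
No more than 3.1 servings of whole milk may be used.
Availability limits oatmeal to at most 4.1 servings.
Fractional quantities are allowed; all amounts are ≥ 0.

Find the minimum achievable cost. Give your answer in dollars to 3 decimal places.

This is a linear program. Let x1 = servings of whole milk, x2 = servings of oatmeal, x3 = servings of broccoli, x4 = servings of salmon.
Minimise 0.3x1 + 0.24x2 + 0.83x3 + 3.12x4 s.t.:
  0.1x1 + 2.1x2 + 0.8x3 + 0.7x4 ≥ 1.5   (iron)
  3.6x2 + 4.3x3 ≥ 9.9   (fibre)
  x1 ≤ 3.1
  x2 ≤ 4.1
  x1, x2, x3, x4 ≥ 0.
The optimal basis is {oatmeal}; whole milk, broccoli, salmon drop out. Binding constraint: fibre.
Solving gives x2 = 2.75.
Total cost: 0.24·2.75 = 0.66000.

$0.660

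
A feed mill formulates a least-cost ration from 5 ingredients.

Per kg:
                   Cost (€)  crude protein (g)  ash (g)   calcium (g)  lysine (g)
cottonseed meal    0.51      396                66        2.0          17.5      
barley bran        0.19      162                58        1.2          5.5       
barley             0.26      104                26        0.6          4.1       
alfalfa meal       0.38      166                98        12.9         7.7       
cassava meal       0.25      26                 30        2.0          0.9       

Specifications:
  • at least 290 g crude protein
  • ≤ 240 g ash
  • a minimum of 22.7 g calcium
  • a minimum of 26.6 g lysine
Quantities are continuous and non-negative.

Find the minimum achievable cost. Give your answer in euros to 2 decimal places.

Treat it as an LP. Let x1 = kg of cottonseed meal, x2 = kg of barley bran, x3 = kg of barley, x4 = kg of alfalfa meal, x5 = kg of cassava meal.
min 0.51x1 + 0.19x2 + 0.26x3 + 0.38x4 + 0.25x5 subject to:
  396x1 + 162x2 + 104x3 + 166x4 + 26x5 ≥ 290   (crude protein)
  66x1 + 58x2 + 26x3 + 98x4 + 30x5 ≤ 240   (ash)
  2x1 + 1.2x2 + 0.6x3 + 12.9x4 + 2x5 ≥ 22.7   (calcium)
  17.5x1 + 5.5x2 + 4.1x3 + 7.7x4 + 0.9x5 ≥ 26.6   (lysine)
  x1, x2, x3, x4, x5 ≥ 0.
At the optimum only cottonseed meal, alfalfa meal are positive (barley bran, barley, cassava meal = 0). The calcium and lysine requirements are met with equality.
Optimal quantities: cottonseed meal = 0.8003 kg, alfalfa meal = 1.636 kg.
Hence cost = 0.51·0.8003 + 0.38·1.636 = €1.0298.

€1.03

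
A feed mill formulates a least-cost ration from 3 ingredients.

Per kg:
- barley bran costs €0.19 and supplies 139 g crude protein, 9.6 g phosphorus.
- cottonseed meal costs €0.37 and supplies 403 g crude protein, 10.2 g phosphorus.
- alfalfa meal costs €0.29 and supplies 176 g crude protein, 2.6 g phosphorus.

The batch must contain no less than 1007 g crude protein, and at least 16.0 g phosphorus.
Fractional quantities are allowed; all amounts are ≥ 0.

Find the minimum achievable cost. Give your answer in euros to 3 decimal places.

€0.925

Treat it as an LP. Let x1 = kg of barley bran, x2 = kg of cottonseed meal, x3 = kg of alfalfa meal.
min 0.19x1 + 0.37x2 + 0.29x3 with:
  139x1 + 403x2 + 176x3 ≥ 1007   (crude protein)
  9.6x1 + 10.2x2 + 2.6x3 ≥ 16   (phosphorus)
  x1, x2, x3 ≥ 0.
The cheapest feasible vertex uses only cottonseed meal; barley bran, alfalfa meal are not used. Binding constraint: crude protein.
Optimal quantities: cottonseed meal = 2.499 kg.
Hence cost = 0.37·2.499 = €0.92463.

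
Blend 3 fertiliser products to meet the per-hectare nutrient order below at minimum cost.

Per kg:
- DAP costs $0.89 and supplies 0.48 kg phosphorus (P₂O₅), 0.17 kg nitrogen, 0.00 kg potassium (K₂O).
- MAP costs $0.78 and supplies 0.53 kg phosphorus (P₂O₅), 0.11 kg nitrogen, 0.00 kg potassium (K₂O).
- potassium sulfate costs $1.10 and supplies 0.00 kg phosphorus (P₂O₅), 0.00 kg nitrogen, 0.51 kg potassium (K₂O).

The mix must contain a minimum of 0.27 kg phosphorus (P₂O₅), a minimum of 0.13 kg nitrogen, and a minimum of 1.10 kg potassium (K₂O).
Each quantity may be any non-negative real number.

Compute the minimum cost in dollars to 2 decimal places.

$3.05

Let x1 = kg of DAP, x2 = kg of MAP, x3 = kg of potassium sulfate.
min 0.89x1 + 0.78x2 + 1.1x3 with:
  0.48x1 + 0.53x2 ≥ 0.27   (phosphorus (P₂O₅))
  0.17x1 + 0.11x2 ≥ 0.13   (nitrogen)
  0.51x3 ≥ 1.1   (potassium (K₂O))
  x1, x2, x3 ≥ 0.
The minimum-cost mix takes nothing from MAP — only DAP, potassium sulfate. The nitrogen and potassium (K₂O) requirements are met with equality.
Optimal quantities: DAP = 0.7647 kg, potassium sulfate = 2.157 kg.
Objective = 0.89·0.7647 + 1.1·2.157 = 3.0533.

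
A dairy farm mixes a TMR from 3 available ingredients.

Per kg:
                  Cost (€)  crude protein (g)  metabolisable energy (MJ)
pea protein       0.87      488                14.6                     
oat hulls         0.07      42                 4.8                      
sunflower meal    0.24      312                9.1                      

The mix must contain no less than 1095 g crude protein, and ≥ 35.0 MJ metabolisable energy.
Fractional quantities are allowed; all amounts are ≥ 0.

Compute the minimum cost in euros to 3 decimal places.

Let x1 = kg of pea protein, x2 = kg of oat hulls, x3 = kg of sunflower meal.
Minimize 0.87x1 + 0.07x2 + 0.24x3 with:
  488x1 + 42x2 + 312x3 ≥ 1095   (crude protein)
  14.6x1 + 4.8x2 + 9.1x3 ≥ 35   (metabolisable energy)
  x1, x2, x3 ≥ 0.
The optimal basis is {oat hulls, sunflower meal}; pea protein drops out. The crude protein and metabolisable energy requirements are met with equality.
So oat hulls = 0.8566 kg, sunflower meal = 3.394 kg.
Hence cost = 0.07·0.8566 + 0.24·3.394 = €0.87452.

€0.875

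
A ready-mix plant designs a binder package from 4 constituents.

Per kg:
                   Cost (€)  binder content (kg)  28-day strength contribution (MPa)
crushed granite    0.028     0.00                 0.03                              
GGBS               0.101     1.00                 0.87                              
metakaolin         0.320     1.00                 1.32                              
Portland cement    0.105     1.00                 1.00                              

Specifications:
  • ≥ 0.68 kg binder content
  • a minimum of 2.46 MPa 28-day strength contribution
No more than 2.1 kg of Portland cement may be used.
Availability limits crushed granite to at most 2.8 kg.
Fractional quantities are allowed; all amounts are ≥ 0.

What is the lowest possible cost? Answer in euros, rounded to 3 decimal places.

Let x1 = kg of crushed granite, x2 = kg of GGBS, x3 = kg of metakaolin, x4 = kg of Portland cement.
Minimise 0.028x1 + 0.101x2 + 0.32x3 + 0.105x4 with:
  1x2 + 1x3 + 1x4 ≥ 0.68   (binder content)
  0.03x1 + 0.87x2 + 1.32x3 + 1x4 ≥ 2.46   (28-day strength contribution)
  x4 ≤ 2.1
  x1 ≤ 2.8
  x1, x2, x3, x4 ≥ 0.
The optimal basis is {GGBS, Portland cement}; crushed granite, metakaolin drop out. The 28-day strength contribution and the Portland cement cap requirements are met with equality.
That vertex is x2 = 0.4138, x4 = 2.1.
Objective = 0.101·0.4138 + 0.105·2.1 = 0.26229.

€0.262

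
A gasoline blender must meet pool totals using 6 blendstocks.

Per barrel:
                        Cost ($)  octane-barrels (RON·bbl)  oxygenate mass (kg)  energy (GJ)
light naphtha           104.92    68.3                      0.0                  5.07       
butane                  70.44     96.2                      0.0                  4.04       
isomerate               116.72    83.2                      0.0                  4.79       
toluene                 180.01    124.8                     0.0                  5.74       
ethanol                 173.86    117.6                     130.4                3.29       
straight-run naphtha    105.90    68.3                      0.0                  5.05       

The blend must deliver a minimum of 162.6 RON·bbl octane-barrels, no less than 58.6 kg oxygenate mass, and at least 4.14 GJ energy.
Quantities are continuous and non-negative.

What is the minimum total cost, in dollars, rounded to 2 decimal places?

Let x1 = barrels of light naphtha, x2 = barrels of butane, x3 = barrels of isomerate, x4 = barrels of toluene, x5 = barrels of ethanol, x6 = barrels of straight-run naphtha.
Minimize 104.92x1 + 70.44x2 + 116.72x3 + 180.01x4 + 173.86x5 + 105.9x6 with:
  68.3x1 + 96.2x2 + 83.2x3 + 124.8x4 + 117.6x5 + 68.3x6 ≥ 162.6   (octane-barrels)
  130.4x5 ≥ 58.6   (oxygenate mass)
  5.07x1 + 4.04x2 + 4.79x3 + 5.74x4 + 3.29x5 + 5.05x6 ≥ 4.14   (energy)
  x1, x2, x3, x4, x5, x6 ≥ 0.
The optimal basis is {butane, ethanol}; light naphtha, isomerate, toluene, straight-run naphtha drop out. There the octane-barrels and oxygenate mass constraints are tight.
Optimal quantities: butane = 1.14087 barrels, ethanol = 0.449387 barrels.
Objective = 70.44·1.14087 + 173.86·0.449387 = 158.4933.

$158.49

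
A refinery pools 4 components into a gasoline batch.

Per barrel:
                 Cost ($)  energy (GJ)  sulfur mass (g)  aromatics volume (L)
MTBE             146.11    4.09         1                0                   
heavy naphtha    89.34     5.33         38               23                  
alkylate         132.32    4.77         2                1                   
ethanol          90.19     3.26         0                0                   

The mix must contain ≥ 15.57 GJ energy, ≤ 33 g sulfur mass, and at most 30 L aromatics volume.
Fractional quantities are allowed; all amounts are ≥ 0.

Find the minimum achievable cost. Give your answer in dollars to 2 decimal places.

Treat it as an LP. Let x1 = barrels of MTBE, x2 = barrels of heavy naphtha, x3 = barrels of alkylate, x4 = barrels of ethanol.
min 146.11x1 + 89.34x2 + 132.32x3 + 90.19x4 s.t.:
  4.09x1 + 5.33x2 + 4.77x3 + 3.26x4 ≥ 15.57   (energy)
  1x1 + 38x2 + 2x3 ≤ 33   (sulfur mass)
  23x2 + 1x3 ≤ 30   (aromatics volume)
  x1, x2, x3, x4 ≥ 0.
At the optimum only heavy naphtha, ethanol are positive (MTBE, alkylate = 0). There the energy and sulfur mass constraints are tight.
So heavy naphtha = 0.86842 barrels, ethanol = 3.3562 barrels.
Cost = 89.34·0.86842 + 90.19·3.3562 = 380.2803.

$380.28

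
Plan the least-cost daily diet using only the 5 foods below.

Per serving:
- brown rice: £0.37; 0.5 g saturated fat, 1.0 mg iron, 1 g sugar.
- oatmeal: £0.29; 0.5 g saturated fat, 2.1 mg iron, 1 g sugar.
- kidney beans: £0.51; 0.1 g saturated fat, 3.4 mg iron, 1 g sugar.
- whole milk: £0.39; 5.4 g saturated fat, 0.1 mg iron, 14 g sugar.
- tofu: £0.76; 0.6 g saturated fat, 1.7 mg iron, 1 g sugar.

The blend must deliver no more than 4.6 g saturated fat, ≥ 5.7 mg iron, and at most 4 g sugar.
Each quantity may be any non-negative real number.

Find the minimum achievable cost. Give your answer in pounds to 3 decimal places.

Let x1 = servings of brown rice, x2 = servings of oatmeal, x3 = servings of kidney beans, x4 = servings of whole milk, x5 = servings of tofu.
min 0.37x1 + 0.29x2 + 0.51x3 + 0.39x4 + 0.76x5 s.t.:
  0.5x1 + 0.5x2 + 0.1x3 + 5.4x4 + 0.6x5 ≤ 4.6   (saturated fat)
  1x1 + 2.1x2 + 3.4x3 + 0.1x4 + 1.7x5 ≥ 5.7   (iron)
  1x1 + 1x2 + 1x3 + 14x4 + 1x5 ≤ 4   (sugar)
  x1, x2, x3, x4, x5 ≥ 0.
The cheapest feasible vertex uses only oatmeal; brown rice, kidney beans, whole milk, tofu are not used. There the iron constraint is tight.
Solving gives x2 = 2.714.
Objective = 0.29·2.714 = 0.78706.

£0.787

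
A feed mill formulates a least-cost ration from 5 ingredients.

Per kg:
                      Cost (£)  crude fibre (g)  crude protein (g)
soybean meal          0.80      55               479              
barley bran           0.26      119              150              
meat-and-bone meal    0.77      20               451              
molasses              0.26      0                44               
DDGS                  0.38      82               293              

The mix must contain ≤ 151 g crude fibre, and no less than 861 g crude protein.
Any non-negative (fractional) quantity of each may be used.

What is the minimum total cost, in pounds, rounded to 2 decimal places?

Let x1 = kg of soybean meal, x2 = kg of barley bran, x3 = kg of meat-and-bone meal, x4 = kg of molasses, x5 = kg of DDGS.
Minimize 0.8x1 + 0.26x2 + 0.77x3 + 0.26x4 + 0.38x5 with:
  55x1 + 119x2 + 20x3 + 82x5 ≤ 151   (crude fibre)
  479x1 + 150x2 + 451x3 + 44x4 + 293x5 ≥ 861   (crude protein)
  x1, x2, x3, x4, x5 ≥ 0.
At the optimum only meat-and-bone meal, DDGS are positive (soybean meal, barley bran, molasses = 0). There the crude fibre and crude protein constraints are tight.
That vertex is x3 = 0.847, x5 = 1.635.
Cost = 0.77·0.847 + 0.38·1.635 = 1.2735.

£1.27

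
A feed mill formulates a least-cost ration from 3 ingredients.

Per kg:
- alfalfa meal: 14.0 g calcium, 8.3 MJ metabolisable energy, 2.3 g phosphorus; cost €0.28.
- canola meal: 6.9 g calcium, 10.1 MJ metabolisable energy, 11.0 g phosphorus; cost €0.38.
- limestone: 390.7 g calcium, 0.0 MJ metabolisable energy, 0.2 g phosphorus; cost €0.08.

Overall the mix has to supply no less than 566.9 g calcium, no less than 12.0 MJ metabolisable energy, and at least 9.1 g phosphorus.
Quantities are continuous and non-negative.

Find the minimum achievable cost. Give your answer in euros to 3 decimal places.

Let x1 = kg of alfalfa meal, x2 = kg of canola meal, x3 = kg of limestone.
min 0.28x1 + 0.38x2 + 0.08x3 with:
  14x1 + 6.9x2 + 390.7x3 ≥ 566.9   (calcium)
  8.3x1 + 10.1x2 ≥ 12   (metabolisable energy)
  2.3x1 + 11x2 + 0.2x3 ≥ 9.1   (phosphorus)
  x1, x2, x3 ≥ 0.
The optimal mix uses every input. Binding constraints: calcium, metabolisable energy, phosphorus.
That vertex is x1 = 0.631, x2 = 0.6696, x3 = 1.417.
Cost = 0.28·0.631 + 0.38·0.6696 + 0.08·1.417 = 0.54449.

€0.544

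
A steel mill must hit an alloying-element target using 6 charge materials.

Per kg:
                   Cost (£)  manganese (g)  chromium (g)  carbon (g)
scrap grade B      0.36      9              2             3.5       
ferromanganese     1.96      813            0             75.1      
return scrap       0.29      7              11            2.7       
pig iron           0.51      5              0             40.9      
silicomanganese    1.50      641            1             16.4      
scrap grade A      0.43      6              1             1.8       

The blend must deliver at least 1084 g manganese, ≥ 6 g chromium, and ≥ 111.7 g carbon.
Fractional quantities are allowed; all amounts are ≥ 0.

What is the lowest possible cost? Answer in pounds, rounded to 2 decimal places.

Set it up as a linear program. Let x1 = kg of scrap grade B, x2 = kg of ferromanganese, x3 = kg of return scrap, x4 = kg of pig iron, x5 = kg of silicomanganese, x6 = kg of scrap grade A.
Minimise 0.36x1 + 1.96x2 + 0.29x3 + 0.51x4 + 1.5x5 + 0.43x6 subject to:
  9x1 + 813x2 + 7x3 + 5x4 + 641x5 + 6x6 ≥ 1084   (manganese)
  2x1 + 11x3 + 1x5 + 1x6 ≥ 6   (chromium)
  3.5x1 + 75.1x2 + 2.7x3 + 40.9x4 + 16.4x5 + 1.8x6 ≥ 111.7   (carbon)
  x1, x2, x3, x4, x5, x6 ≥ 0.
The minimum-cost mix takes nothing from scrap grade B, silicomanganese, scrap grade A — only ferromanganese, return scrap, pig iron. There the manganese, chromium, carbon constraints are tight.
Optimal quantities: ferromanganese = 1.327 kg, return scrap = 0.5455 kg, pig iron = 0.2583 kg.
Hence cost = 1.96·1.327 + 0.29·0.5455 + 0.51·0.2583 = £2.8908.

£2.89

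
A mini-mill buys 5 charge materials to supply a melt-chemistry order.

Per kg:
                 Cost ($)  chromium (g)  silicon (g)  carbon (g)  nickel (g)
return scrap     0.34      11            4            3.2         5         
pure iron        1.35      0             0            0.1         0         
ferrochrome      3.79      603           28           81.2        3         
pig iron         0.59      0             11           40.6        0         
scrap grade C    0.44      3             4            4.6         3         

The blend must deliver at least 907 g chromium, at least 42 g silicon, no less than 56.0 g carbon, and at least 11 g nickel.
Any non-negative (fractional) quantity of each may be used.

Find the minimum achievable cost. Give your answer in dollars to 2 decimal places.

This is a linear program. Let x1 = kg of return scrap, x2 = kg of pure iron, x3 = kg of ferrochrome, x4 = kg of pig iron, x5 = kg of scrap grade C.
min 0.34x1 + 1.35x2 + 3.79x3 + 0.59x4 + 0.44x5 with:
  11x1 + 603x3 + 3x5 ≥ 907   (chromium)
  4x1 + 28x3 + 11x4 + 4x5 ≥ 42   (silicon)
  3.2x1 + 0.1x2 + 81.2x3 + 40.6x4 + 4.6x5 ≥ 56   (carbon)
  5x1 + 3x3 + 3x5 ≥ 11   (nickel)
  x1, x2, x3, x4, x5 ≥ 0.
At the optimum only return scrap, ferrochrome are positive (pure iron, pig iron, scrap grade C = 0). There the chromium and nickel constraints are tight.
Optimal quantities: return scrap = 1.312 kg, ferrochrome = 1.48 kg.
Total cost: 0.34·1.312 + 3.79·1.48 = 6.0553.

$6.06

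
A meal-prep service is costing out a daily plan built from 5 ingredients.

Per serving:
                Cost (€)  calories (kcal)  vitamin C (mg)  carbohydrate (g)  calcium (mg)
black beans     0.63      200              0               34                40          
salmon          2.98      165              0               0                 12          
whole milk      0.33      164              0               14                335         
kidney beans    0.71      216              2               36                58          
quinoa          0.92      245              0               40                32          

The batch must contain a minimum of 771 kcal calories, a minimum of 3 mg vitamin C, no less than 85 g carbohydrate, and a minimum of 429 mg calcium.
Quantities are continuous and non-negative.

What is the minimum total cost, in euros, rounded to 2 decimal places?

€1.96

Let x1 = servings of black beans, x2 = servings of salmon, x3 = servings of whole milk, x4 = servings of kidney beans, x5 = servings of quinoa.
min 0.63x1 + 2.98x2 + 0.33x3 + 0.71x4 + 0.92x5 subject to:
  200x1 + 165x2 + 164x3 + 216x4 + 245x5 ≥ 771   (calories)
  2x4 ≥ 3   (vitamin C)
  34x1 + 14x3 + 36x4 + 40x5 ≥ 85   (carbohydrate)
  40x1 + 12x2 + 335x3 + 58x4 + 32x5 ≥ 429   (calcium)
  x1, x2, x3, x4, x5 ≥ 0.
The cheapest feasible vertex uses only whole milk, kidney beans; black beans, salmon, quinoa are not used. The calories and vitamin C requirements are met with equality.
Optimal quantities: whole milk = 2.726 servings, kidney beans = 1.5 servings.
Cost = 0.33·2.726 + 0.71·1.5 = 1.9646.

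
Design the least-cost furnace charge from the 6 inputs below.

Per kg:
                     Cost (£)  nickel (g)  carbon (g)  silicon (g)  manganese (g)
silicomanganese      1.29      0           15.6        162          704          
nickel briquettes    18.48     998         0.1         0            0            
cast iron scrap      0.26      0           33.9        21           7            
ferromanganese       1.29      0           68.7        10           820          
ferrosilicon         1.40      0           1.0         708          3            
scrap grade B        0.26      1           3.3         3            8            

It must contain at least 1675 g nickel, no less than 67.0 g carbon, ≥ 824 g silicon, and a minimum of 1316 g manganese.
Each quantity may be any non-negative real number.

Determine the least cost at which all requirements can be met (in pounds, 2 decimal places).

Set it up as a linear program. Let x1 = kg of silicomanganese, x2 = kg of nickel briquettes, x3 = kg of cast iron scrap, x4 = kg of ferromanganese, x5 = kg of ferrosilicon, x6 = kg of scrap grade B.
Minimise 1.29x1 + 18.48x2 + 0.26x3 + 1.29x4 + 1.4x5 + 0.26x6 s.t.:
  998x2 + 1x6 ≥ 1675   (nickel)
  15.6x1 + 0.1x2 + 33.9x3 + 68.7x4 + 1x5 + 3.3x6 ≥ 67   (carbon)
  162x1 + 21x3 + 10x4 + 708x5 + 3x6 ≥ 824   (silicon)
  704x1 + 7x3 + 820x4 + 3x5 + 8x6 ≥ 1316   (manganese)
  x1, x2, x3, x4, x5, x6 ≥ 0.
The optimal basis is {silicomanganese, nickel briquettes, ferromanganese, ferrosilicon}; cast iron scrap, scrap grade B drop out. There the nickel, carbon, silicon, manganese constraints are tight.
That vertex is x1 = 1.0168, x2 = 1.6784, x4 = 0.72851, x5 = 0.92088.
Hence cost = 1.29·1.0168 + 18.48·1.6784 + 1.29·0.72851 + 1.4·0.92088 = £34.5575.

£34.56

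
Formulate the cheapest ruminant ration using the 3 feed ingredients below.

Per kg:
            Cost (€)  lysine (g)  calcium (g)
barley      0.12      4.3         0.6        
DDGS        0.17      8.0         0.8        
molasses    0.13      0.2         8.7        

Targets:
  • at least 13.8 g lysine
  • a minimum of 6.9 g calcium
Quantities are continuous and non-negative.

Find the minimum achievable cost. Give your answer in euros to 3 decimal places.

Set it up as a linear program. Let x1 = kg of barley, x2 = kg of DDGS, x3 = kg of molasses.
Minimize 0.12x1 + 0.17x2 + 0.13x3 subject to:
  4.3x1 + 8x2 + 0.2x3 ≥ 13.8   (lysine)
  0.6x1 + 0.8x2 + 8.7x3 ≥ 6.9   (calcium)
  x1, x2, x3 ≥ 0.
The optimal basis is {DDGS, molasses}; barley drops out. Binding constraints: lysine and calcium.
That vertex is x2 = 1.709, x3 = 0.6359.
Objective = 0.17·1.709 + 0.13·0.6359 = 0.37320.

€0.373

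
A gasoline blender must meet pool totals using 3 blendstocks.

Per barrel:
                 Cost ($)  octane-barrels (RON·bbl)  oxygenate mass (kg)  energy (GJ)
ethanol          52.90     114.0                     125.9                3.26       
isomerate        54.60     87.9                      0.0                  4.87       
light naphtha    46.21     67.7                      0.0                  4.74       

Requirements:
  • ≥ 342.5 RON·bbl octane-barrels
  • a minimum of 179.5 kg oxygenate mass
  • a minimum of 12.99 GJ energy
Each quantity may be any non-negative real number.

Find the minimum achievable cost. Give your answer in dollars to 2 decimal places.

Set it up as a linear program. Let x1 = barrels of ethanol, x2 = barrels of isomerate, x3 = barrels of light naphtha.
Minimize 52.9x1 + 54.6x2 + 46.21x3 subject to:
  114x1 + 87.9x2 + 67.7x3 ≥ 342.5   (octane-barrels)
  125.9x1 ≥ 179.5   (oxygenate mass)
  3.26x1 + 4.87x2 + 4.74x3 ≥ 12.99   (energy)
  x1, x2, x3 ≥ 0.
The optimal basis is {ethanol, light naphtha}; isomerate drops out. There the octane-barrels and energy constraints are tight.
Optimal quantities: ethanol = 2.32757 barrels, light naphtha = 1.13969 barrels.
Hence cost = 52.9·2.32757 + 46.21·1.13969 = $175.7935.

$175.79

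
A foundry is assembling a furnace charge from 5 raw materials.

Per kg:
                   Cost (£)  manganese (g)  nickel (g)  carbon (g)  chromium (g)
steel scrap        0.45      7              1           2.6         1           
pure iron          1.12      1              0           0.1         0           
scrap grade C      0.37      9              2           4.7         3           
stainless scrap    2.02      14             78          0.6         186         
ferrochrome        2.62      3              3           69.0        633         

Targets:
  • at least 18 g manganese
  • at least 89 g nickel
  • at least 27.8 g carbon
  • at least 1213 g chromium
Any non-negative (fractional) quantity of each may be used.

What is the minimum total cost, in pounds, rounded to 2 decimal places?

Set it up as a linear program. Let x1 = kg of steel scrap, x2 = kg of pure iron, x3 = kg of scrap grade C, x4 = kg of stainless scrap, x5 = kg of ferrochrome.
min 0.45x1 + 1.12x2 + 0.37x3 + 2.02x4 + 2.62x5 with:
  7x1 + 1x2 + 9x3 + 14x4 + 3x5 ≥ 18   (manganese)
  1x1 + 2x3 + 78x4 + 3x5 ≥ 89   (nickel)
  2.6x1 + 0.1x2 + 4.7x3 + 0.6x4 + 69x5 ≥ 27.8   (carbon)
  1x1 + 3x3 + 186x4 + 633x5 ≥ 1213   (chromium)
  x1, x2, x3, x4, x5 ≥ 0.
The optimal basis is {stainless scrap, ferrochrome}; steel scrap, pure iron, scrap grade C drop out. The nickel and chromium requirements are met with equality.
Solving gives x4 = 1.08, x5 = 1.599.
Objective = 2.02·1.08 + 2.62·1.599 = 6.3710.

£6.37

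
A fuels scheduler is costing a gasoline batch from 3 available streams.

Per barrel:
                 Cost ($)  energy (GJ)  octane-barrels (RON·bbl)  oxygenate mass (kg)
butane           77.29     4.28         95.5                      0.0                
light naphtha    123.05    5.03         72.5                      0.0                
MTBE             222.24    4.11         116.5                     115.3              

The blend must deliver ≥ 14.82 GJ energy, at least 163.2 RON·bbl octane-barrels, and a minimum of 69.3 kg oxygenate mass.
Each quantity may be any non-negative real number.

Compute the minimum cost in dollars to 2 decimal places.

Treat it as an LP. Let x1 = barrels of butane, x2 = barrels of light naphtha, x3 = barrels of MTBE.
Minimise 77.29x1 + 123.05x2 + 222.24x3 s.t.:
  4.28x1 + 5.03x2 + 4.11x3 ≥ 14.82   (energy)
  95.5x1 + 72.5x2 + 116.5x3 ≥ 163.2   (octane-barrels)
  115.3x3 ≥ 69.3   (oxygenate mass)
  x1, x2, x3 ≥ 0.
The minimum-cost mix takes nothing from light naphtha — only butane, MTBE. There the energy and oxygenate mass constraints are tight.
So butane = 2.8854 barrels, MTBE = 0.60104 barrels.
Hence cost = 77.29·2.8854 + 222.24·0.60104 = $356.5877.

$356.59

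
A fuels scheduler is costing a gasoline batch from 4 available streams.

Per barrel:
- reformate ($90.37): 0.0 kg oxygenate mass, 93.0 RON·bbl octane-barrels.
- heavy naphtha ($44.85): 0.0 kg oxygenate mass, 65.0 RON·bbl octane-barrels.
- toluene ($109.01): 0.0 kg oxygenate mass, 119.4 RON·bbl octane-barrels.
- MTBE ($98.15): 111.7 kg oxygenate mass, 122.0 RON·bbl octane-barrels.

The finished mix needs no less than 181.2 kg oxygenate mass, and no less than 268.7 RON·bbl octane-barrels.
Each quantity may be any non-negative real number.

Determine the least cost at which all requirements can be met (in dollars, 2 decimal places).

This is a linear program. Let x1 = barrels of reformate, x2 = barrels of heavy naphtha, x3 = barrels of toluene, x4 = barrels of MTBE.
Minimise 90.37x1 + 44.85x2 + 109.01x3 + 98.15x4 subject to:
  111.7x4 ≥ 181.2   (oxygenate mass)
  93x1 + 65x2 + 119.4x3 + 122x4 ≥ 268.7   (octane-barrels)
  x1, x2, x3, x4 ≥ 0.
The optimal basis is {heavy naphtha, MTBE}; reformate, toluene drop out. There the oxygenate mass and octane-barrels constraints are tight.
Solving gives x2 = 1.0891, x4 = 1.6222.
Hence cost = 44.85·1.0891 + 98.15·1.6222 = $208.0651.

$208.07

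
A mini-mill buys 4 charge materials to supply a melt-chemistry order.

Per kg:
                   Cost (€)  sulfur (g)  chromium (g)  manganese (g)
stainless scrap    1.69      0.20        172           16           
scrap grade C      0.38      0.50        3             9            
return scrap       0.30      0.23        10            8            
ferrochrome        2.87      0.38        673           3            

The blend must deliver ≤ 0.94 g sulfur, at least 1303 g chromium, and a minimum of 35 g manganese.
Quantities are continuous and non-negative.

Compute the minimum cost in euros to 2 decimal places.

This is a linear program. Let x1 = kg of stainless scrap, x2 = kg of scrap grade C, x3 = kg of return scrap, x4 = kg of ferrochrome.
Minimise 1.69x1 + 0.38x2 + 0.3x3 + 2.87x4 s.t.:
  0.2x1 + 0.5x2 + 0.23x3 + 0.38x4 ≤ 0.94   (sulfur)
  172x1 + 3x2 + 10x3 + 673x4 ≥ 1303   (chromium)
  16x1 + 9x2 + 8x3 + 3x4 ≥ 35   (manganese)
  x1, x2, x3, x4 ≥ 0.
The cheapest feasible vertex uses only stainless scrap, return scrap, ferrochrome; scrap grade C is not used. The sulfur, chromium, manganese requirements are met with equality.
That vertex is x1 = 1.895, x3 = 0.04176, x4 = 1.451.
Total cost: 1.69·1.895 + 0.3·0.04176 + 2.87·1.451 = 7.3794.

€7.38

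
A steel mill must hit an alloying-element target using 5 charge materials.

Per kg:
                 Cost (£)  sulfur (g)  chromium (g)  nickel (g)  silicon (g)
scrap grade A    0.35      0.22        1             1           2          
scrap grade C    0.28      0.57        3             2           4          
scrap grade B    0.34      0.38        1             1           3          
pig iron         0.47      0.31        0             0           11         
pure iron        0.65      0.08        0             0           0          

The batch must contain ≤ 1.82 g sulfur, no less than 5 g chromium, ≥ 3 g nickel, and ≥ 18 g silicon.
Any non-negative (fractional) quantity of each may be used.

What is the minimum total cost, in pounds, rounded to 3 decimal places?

£0.951

This is a linear program. Let x1 = kg of scrap grade A, x2 = kg of scrap grade C, x3 = kg of scrap grade B, x4 = kg of pig iron, x5 = kg of pure iron.
min 0.35x1 + 0.28x2 + 0.34x3 + 0.47x4 + 0.65x5 subject to:
  0.22x1 + 0.57x2 + 0.38x3 + 0.31x4 + 0.08x5 ≤ 1.82   (sulfur)
  1x1 + 3x2 + 1x3 ≥ 5   (chromium)
  1x1 + 2x2 + 1x3 ≥ 3   (nickel)
  2x1 + 4x2 + 3x3 + 11x4 ≥ 18   (silicon)
  x1, x2, x3, x4, x5 ≥ 0.
The cheapest feasible vertex uses only scrap grade C, pig iron; scrap grade A, scrap grade B, pure iron are not used. Binding constraints: chromium and silicon.
So scrap grade C = 1.667 kg, pig iron = 1.03 kg.
Hence cost = 0.28·1.667 + 0.47·1.03 = £0.95086.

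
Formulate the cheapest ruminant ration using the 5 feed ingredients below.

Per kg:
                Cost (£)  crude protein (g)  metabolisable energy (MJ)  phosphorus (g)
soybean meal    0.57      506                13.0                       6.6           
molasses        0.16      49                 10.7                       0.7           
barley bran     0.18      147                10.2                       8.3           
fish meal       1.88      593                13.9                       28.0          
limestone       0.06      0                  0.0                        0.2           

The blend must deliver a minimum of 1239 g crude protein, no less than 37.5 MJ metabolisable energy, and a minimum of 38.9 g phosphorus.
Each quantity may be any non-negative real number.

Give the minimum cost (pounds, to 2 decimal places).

Let x1 = kg of soybean meal, x2 = kg of molasses, x3 = kg of barley bran, x4 = kg of fish meal, x5 = kg of limestone.
Minimize 0.57x1 + 0.16x2 + 0.18x3 + 1.88x4 + 0.06x5 s.t.:
  506x1 + 49x2 + 147x3 + 593x4 ≥ 1239   (crude protein)
  13x1 + 10.7x2 + 10.2x3 + 13.9x4 ≥ 37.5   (metabolisable energy)
  6.6x1 + 0.7x2 + 8.3x3 + 28x4 + 0.2x5 ≥ 38.9   (phosphorus)
  x1, x2, x3, x4, x5 ≥ 0.
The minimum-cost mix takes nothing from molasses, fish meal, limestone — only soybean meal, barley bran. The crude protein and phosphorus requirements are met with equality.
Optimal quantities: soybean meal = 1.414 kg, barley bran = 3.563 kg.
Cost = 0.57·1.414 + 0.18·3.563 = 1.4473.

£1.45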